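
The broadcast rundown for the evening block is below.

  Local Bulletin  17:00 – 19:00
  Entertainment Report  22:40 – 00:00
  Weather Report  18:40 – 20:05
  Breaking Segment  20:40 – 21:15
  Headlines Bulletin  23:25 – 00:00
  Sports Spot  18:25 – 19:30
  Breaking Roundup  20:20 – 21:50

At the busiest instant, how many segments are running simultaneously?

3

Walk through starts and ends in time order (an end at T is processed before a start at T):
17:00 start Local Bulletin → 1
18:25 start Sports Spot → 2
18:40 start Weather Report → 3
19:00 end Local Bulletin → 2
19:30 end Sports Spot → 1
20:05 end Weather Report → 0
20:20 start Breaking Roundup → 1
20:40 start Breaking Segment → 2
21:15 end Breaking Segment → 1
21:50 end Breaking Roundup → 0
22:40 start Entertainment Report → 1
23:25 start Headlines Bulletin → 2
00:00 end Entertainment Report → 1
00:00 end Headlines Bulletin → 0
Peak is 3, at 18:40 (Local Bulletin, Sports Spot, Weather Report).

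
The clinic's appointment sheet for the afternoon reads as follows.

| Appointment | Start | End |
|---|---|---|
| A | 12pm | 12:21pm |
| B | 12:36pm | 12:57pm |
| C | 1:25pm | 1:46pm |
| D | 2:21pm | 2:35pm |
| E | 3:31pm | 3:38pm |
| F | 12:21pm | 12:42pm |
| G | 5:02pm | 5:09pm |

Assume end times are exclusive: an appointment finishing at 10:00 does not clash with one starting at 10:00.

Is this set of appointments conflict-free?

Check each pair: they overlap iff neither finishes before the other starts.
Sorted by start: A, F, B, C, D, E, G.
F starts exactly when A ends (back-to-back, no overlap); A is clear from here.
B starts before F ends → F and B overlap.
That's a conflict, so the schedule is not conflict-free.

No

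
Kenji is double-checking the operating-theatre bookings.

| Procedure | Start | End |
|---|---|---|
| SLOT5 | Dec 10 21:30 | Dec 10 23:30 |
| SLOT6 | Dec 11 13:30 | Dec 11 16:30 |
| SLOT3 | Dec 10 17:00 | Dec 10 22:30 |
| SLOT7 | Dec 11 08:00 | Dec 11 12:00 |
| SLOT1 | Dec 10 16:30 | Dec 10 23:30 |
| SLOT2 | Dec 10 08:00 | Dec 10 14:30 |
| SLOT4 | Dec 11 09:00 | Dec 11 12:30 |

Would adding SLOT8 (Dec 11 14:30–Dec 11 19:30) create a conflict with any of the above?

SLOT2: ends Dec 10 14:30 at or before SLOT8 starts Dec 11 14:30 → clear.
SLOT1: ends Dec 10 23:30 at or before SLOT8 starts Dec 11 14:30 → clear.
SLOT3: ends Dec 10 22:30 at or before SLOT8 starts Dec 11 14:30 → clear.
SLOT5: ends Dec 10 23:30 at or before SLOT8 starts Dec 11 14:30 → clear.
SLOT7: ends Dec 11 12:00 at or before SLOT8 starts Dec 11 14:30 → clear.
SLOT4: ends Dec 11 12:30 at or before SLOT8 starts Dec 11 14:30 → clear.
SLOT6: starts Dec 11 13:30 before SLOT8 ends Dec 11 19:30, and ends Dec 11 16:30 after SLOT8 starts Dec 11 14:30 → overlap.
SLOT8 overlaps SLOT6.

Yes — it overlaps SLOT6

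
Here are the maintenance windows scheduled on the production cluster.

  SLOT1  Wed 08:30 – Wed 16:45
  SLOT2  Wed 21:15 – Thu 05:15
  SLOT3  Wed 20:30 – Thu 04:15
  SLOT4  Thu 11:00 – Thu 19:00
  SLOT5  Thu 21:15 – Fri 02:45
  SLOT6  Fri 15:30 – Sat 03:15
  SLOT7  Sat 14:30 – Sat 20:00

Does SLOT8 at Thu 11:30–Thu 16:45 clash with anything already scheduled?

SLOT1: ends Wed 16:45 at or before SLOT8 starts Thu 11:30 → clear.
SLOT3: ends Thu 04:15 at or before SLOT8 starts Thu 11:30 → clear.
SLOT2: ends Thu 05:15 at or before SLOT8 starts Thu 11:30 → clear.
SLOT4: starts Thu 11:00 before SLOT8 ends Thu 16:45, and ends Thu 19:00 after SLOT8 starts Thu 11:30 → overlap.
SLOT5: starts Thu 21:15 at or after SLOT8 ends Thu 16:45 → clear.
SLOT6: starts Fri 15:30 at or after SLOT8 ends Thu 16:45 → clear.
SLOT7: starts Sat 14:30 at or after SLOT8 ends Thu 16:45 → clear.
SLOT8 overlaps SLOT4.

Yes — it overlaps SLOT4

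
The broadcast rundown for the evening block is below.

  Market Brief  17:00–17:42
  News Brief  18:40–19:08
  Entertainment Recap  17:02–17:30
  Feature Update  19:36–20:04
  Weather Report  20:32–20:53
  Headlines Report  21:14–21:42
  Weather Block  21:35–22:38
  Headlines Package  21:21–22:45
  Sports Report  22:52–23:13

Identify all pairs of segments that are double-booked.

Sorted by start: Market Brief, Entertainment Recap, News Brief, Feature Update, Weather Report, Headlines Report, Headlines Package, Weather Block, Sports Report.
Entertainment Recap starts before Market Brief ends → Market Brief and Entertainment Recap overlap.
News Brief starts after Market Brief ends; Market Brief is clear from here.
News Brief starts after Entertainment Recap ends; Entertainment Recap is clear from here.
Feature Update starts after News Brief ends; News Brief is clear from here.
Weather Report starts after Feature Update ends; Feature Update is clear from here.
Headlines Report starts after Weather Report ends; Weather Report is clear from here.
Headlines Package starts before Headlines Report ends → Headlines Report and Headlines Package overlap.
Weather Block starts before Headlines Report ends → Headlines Report and Weather Block overlap.
Sports Report starts after Headlines Report ends.
Weather Block starts before Headlines Package ends → Headlines Package and Weather Block overlap.
Sports Report starts after Headlines Package ends.
Sports Report starts after Weather Block ends.

Entertainment Recap & Market Brief, Headlines Package & Headlines Report, Headlines Package & Weather Block, Headlines Report & Weather Block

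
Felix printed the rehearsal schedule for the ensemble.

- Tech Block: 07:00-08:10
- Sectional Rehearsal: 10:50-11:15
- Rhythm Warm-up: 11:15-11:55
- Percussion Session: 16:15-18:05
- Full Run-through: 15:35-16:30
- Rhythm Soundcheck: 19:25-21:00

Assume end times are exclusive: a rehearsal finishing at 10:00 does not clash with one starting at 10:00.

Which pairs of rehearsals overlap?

Full Run-through & Percussion Session

Sorted by start: Tech Block, Sectional Rehearsal, Rhythm Warm-up, Full Run-through, Percussion Session, Rhythm Soundcheck.
Sectional Rehearsal starts after Tech Block ends; Tech Block is clear from here.
Rhythm Warm-up starts exactly when Sectional Rehearsal ends (back-to-back, no overlap); Sectional Rehearsal is clear from here.
Full Run-through starts after Rhythm Warm-up ends; Rhythm Warm-up is clear from here.
Percussion Session starts before Full Run-through ends → Full Run-through and Percussion Session overlap.
Rhythm Soundcheck starts after Full Run-through ends.
Rhythm Soundcheck starts after Percussion Session ends.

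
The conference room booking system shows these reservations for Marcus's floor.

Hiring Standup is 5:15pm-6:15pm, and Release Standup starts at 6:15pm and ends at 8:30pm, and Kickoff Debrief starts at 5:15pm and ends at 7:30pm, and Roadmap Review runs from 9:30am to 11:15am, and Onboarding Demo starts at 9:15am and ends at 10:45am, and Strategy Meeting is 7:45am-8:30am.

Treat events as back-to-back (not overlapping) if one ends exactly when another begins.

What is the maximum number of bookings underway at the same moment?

2

Walk through starts and ends in time order (an end at T is processed before a start at T):
7:45am start Strategy Meeting → 1
8:30am end Strategy Meeting → 0
9:15am start Onboarding Demo → 1
9:30am start Roadmap Review → 2
10:45am end Onboarding Demo → 1
11:15am end Roadmap Review → 0
5:15pm start Hiring Standup → 1
5:15pm start Kickoff Debrief → 2
6:15pm end Hiring Standup → 1
6:15pm start Release Standup → 2
7:30pm end Kickoff Debrief → 1
8:30pm end Release Standup → 0
Peak is 2, at 9:30am (Onboarding Demo, Roadmap Review).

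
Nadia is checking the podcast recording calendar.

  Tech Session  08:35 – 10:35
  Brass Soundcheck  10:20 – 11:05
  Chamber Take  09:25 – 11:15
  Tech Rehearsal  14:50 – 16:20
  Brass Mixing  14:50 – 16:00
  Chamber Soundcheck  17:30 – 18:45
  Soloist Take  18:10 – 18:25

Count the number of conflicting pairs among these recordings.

Check each pair: they overlap iff neither finishes before the other starts.
Sorted by start: Tech Session, Chamber Take, Brass Soundcheck, Tech Rehearsal, Brass Mixing, Chamber Soundcheck, Soloist Take.
Chamber Take starts before Tech Session ends → Tech Session and Chamber Take overlap.
Brass Soundcheck starts before Tech Session ends → Tech Session and Brass Soundcheck overlap.
Tech Rehearsal starts after Tech Session ends; Tech Session is clear from here.
Brass Soundcheck starts before Chamber Take ends → Chamber Take and Brass Soundcheck overlap.
Tech Rehearsal starts after Chamber Take ends; Chamber Take is clear from here.
Tech Rehearsal starts after Brass Soundcheck ends; Brass Soundcheck is clear from here.
Brass Mixing starts before Tech Rehearsal ends → Tech Rehearsal and Brass Mixing overlap.
Chamber Soundcheck starts after Tech Rehearsal ends; Tech Rehearsal is clear from here.
Chamber Soundcheck starts after Brass Mixing ends; Brass Mixing is clear from here.
Soloist Take starts before Chamber Soundcheck ends → Chamber Soundcheck and Soloist Take overlap.
Overlapping pairs: Brass Mixing & Tech Rehearsal, Brass Soundcheck & Chamber Take, Brass Soundcheck & Tech Session, Chamber Soundcheck & Soloist Take, Chamber Take & Tech Session — 5 in total.

5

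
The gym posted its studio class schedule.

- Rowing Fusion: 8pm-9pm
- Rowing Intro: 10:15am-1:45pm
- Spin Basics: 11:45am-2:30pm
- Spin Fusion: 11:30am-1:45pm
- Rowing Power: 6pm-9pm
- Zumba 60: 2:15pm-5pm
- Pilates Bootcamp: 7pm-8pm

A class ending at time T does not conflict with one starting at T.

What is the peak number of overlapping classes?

3

Walk through starts and ends in time order (an end at T is processed before a start at T):
10:15am start Rowing Intro → 1
11:30am start Spin Fusion → 2
11:45am start Spin Basics → 3
1:45pm end Rowing Intro → 2
1:45pm end Spin Fusion → 1
2:15pm start Zumba 60 → 2
2:30pm end Spin Basics → 1
5pm end Zumba 60 → 0
6pm start Rowing Power → 1
7pm start Pilates Bootcamp → 2
8pm end Pilates Bootcamp → 1
8pm start Rowing Fusion → 2
9pm end Rowing Fusion → 1
9pm end Rowing Power → 0
Peak is 3, at 11:45am (Rowing Intro, Spin Basics, Spin Fusion).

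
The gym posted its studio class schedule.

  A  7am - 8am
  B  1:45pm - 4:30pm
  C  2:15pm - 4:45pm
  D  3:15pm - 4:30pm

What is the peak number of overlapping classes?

Sweep the timeline, counting +1 at each start and −1 at each end (ends before starts at a tie):
7am start A → 1
8am end A → 0
1:45pm start B → 1
2:15pm start C → 2
3:15pm start D → 3
4:30pm end B → 2
4:30pm end D → 1
4:45pm end C → 0
Peak is 3, at 3:15pm (B, C, D).

3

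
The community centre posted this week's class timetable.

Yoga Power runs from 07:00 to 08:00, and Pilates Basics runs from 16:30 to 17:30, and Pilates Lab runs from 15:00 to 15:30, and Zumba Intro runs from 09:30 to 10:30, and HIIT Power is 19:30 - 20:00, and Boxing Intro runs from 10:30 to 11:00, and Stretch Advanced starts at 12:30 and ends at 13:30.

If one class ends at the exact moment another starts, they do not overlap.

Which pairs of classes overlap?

no overlapping pairs

Sorted by start: Yoga Power, Zumba Intro, Boxing Intro, Stretch Advanced, Pilates Lab, Pilates Basics, HIIT Power.
Zumba Intro starts after Yoga Power ends, so Yoga Power has no further overlaps.
Boxing Intro starts exactly when Zumba Intro ends (back-to-back, no overlap), so Zumba Intro has no further overlaps.
Stretch Advanced starts after Boxing Intro ends, so Boxing Intro has no further overlaps.
Pilates Lab starts after Stretch Advanced ends, so Stretch Advanced has no further overlaps.
Pilates Basics starts after Pilates Lab ends, so Pilates Lab has no further overlaps.
HIIT Power starts after Pilates Basics ends.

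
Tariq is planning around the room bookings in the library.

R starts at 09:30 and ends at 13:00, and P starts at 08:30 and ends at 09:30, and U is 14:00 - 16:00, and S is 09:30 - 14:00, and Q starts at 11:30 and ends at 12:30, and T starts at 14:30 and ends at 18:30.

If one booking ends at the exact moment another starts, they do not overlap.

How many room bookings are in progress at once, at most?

3

Sweep the timeline, counting +1 at each start and −1 at each end (ends before starts at a tie):
08:30 start P → 1
09:30 end P → 0
09:30 start R → 1
09:30 start S → 2
11:30 start Q → 3
12:30 end Q → 2
13:00 end R → 1
14:00 end S → 0
14:00 start U → 1
14:30 start T → 2
16:00 end U → 1
18:30 end T → 0
Peak is 3, at 11:30 (Q, R, S).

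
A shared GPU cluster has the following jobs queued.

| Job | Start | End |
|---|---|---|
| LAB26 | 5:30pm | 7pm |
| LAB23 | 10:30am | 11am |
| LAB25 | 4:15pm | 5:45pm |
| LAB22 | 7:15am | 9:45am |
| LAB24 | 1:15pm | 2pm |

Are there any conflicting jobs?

Check each pair: they overlap iff neither finishes before the other starts.
Sorted by start: LAB22, LAB23, LAB24, LAB25, LAB26.
LAB23 starts after LAB22 ends, so nothing later overlaps LAB22 either.
LAB24 starts after LAB23 ends, so nothing later overlaps LAB23 either.
LAB25 starts after LAB24 ends, so nothing later overlaps LAB24 either.
LAB26 starts before LAB25 ends → LAB25 and LAB26 overlap.
That's a conflict, so the schedule is not conflict-free.

Yes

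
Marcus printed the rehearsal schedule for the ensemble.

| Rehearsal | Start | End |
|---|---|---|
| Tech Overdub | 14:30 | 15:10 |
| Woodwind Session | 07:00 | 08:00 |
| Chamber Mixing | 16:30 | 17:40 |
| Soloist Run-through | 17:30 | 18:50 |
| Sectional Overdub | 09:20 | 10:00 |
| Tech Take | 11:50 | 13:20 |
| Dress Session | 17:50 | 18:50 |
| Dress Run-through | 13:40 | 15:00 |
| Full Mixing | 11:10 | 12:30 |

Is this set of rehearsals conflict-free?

Sorted by start: Woodwind Session, Sectional Overdub, Full Mixing, Tech Take, Dress Run-through, Tech Overdub, Chamber Mixing, Soloist Run-through, Dress Session.
Sectional Overdub starts after Woodwind Session ends, so nothing later overlaps Woodwind Session either.
Full Mixing starts after Sectional Overdub ends, so nothing later overlaps Sectional Overdub either.
Tech Take starts before Full Mixing ends → Full Mixing and Tech Take overlap.
That's a conflict, so the schedule is not conflict-free.

No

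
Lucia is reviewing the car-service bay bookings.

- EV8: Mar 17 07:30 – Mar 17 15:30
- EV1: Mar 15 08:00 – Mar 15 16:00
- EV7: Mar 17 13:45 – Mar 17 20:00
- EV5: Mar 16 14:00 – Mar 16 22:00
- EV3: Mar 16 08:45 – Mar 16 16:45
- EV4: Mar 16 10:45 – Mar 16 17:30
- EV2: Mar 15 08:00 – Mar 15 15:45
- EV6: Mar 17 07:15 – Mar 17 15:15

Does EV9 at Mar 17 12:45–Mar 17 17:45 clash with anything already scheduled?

EV1: ends Mar 15 16:00 at or before EV9 starts Mar 17 12:45 → clear.
EV2: ends Mar 15 15:45 at or before EV9 starts Mar 17 12:45 → clear.
EV3: ends Mar 16 16:45 at or before EV9 starts Mar 17 12:45 → clear.
EV4: ends Mar 16 17:30 at or before EV9 starts Mar 17 12:45 → clear.
EV5: ends Mar 16 22:00 at or before EV9 starts Mar 17 12:45 → clear.
EV6: starts Mar 17 07:15 before EV9 ends Mar 17 17:45, and ends Mar 17 15:15 after EV9 starts Mar 17 12:45 → overlap.
EV8: starts Mar 17 07:30 before EV9 ends Mar 17 17:45, and ends Mar 17 15:30 after EV9 starts Mar 17 12:45 → overlap.
EV7: starts Mar 17 13:45 before EV9 ends Mar 17 17:45, and ends Mar 17 20:00 after EV9 starts Mar 17 12:45 → overlap.
EV9 overlaps EV6, EV7, EV8.

Yes — it overlaps EV6, EV7, EV8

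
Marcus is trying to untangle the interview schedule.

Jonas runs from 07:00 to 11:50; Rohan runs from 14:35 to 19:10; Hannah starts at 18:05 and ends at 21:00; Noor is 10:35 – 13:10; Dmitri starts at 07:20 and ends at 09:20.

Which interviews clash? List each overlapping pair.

Sorted by start: Jonas, Dmitri, Noor, Rohan, Hannah.
Dmitri starts before Jonas ends → Jonas and Dmitri overlap.
Noor starts before Jonas ends → Jonas and Noor overlap.
Rohan starts after Jonas ends, so nothing later overlaps Jonas either.
Noor starts after Dmitri ends, so nothing later overlaps Dmitri either.
Rohan starts after Noor ends, so nothing later overlaps Noor either.
Hannah starts before Rohan ends → Rohan and Hannah overlap.

Dmitri & Jonas, Hannah & Rohan, Jonas & Noor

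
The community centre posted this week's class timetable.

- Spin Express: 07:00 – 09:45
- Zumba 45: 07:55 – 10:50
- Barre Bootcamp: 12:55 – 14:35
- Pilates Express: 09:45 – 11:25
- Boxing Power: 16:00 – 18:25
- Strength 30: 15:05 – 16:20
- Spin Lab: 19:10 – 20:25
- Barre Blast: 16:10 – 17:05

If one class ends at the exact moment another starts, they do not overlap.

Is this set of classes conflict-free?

Sorted by start: Spin Express, Zumba 45, Pilates Express, Barre Bootcamp, Strength 30, Boxing Power, Barre Blast, Spin Lab.
Zumba 45 starts before Spin Express ends → Spin Express and Zumba 45 overlap.
That's a conflict, so the schedule is not conflict-free.

No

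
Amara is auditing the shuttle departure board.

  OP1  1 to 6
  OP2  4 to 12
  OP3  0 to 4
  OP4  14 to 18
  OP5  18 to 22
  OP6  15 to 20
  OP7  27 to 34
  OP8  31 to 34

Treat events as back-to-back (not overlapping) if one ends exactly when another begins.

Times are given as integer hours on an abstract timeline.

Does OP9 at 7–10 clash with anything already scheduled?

OP3: ends 4 at or before OP9 starts 7 → clear.
OP1: ends 6 at or before OP9 starts 7 → clear.
OP2: starts 4 before OP9 ends 10, and ends 12 after OP9 starts 7 → overlap.
OP4: starts 14 at or after OP9 ends 10 → clear.
OP6: starts 15 at or after OP9 ends 10 → clear.
OP5: starts 18 at or after OP9 ends 10 → clear.
OP7: starts 27 at or after OP9 ends 10 → clear.
OP8: starts 31 at or after OP9 ends 10 → clear.
OP9 overlaps OP2.

Yes — it overlaps OP2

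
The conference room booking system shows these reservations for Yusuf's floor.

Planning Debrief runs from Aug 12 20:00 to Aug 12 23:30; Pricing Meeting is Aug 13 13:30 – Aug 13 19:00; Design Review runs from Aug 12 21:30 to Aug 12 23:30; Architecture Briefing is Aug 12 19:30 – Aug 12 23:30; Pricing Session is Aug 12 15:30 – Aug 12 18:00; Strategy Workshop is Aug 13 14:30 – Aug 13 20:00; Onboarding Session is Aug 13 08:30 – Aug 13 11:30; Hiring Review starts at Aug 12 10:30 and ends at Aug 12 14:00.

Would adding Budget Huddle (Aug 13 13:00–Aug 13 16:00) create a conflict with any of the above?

Yes — it overlaps Pricing Meeting, Strategy Workshop

Hiring Review: ends Aug 12 14:00 at or before Budget Huddle starts Aug 13 13:00 → clear.
Pricing Session: ends Aug 12 18:00 at or before Budget Huddle starts Aug 13 13:00 → clear.
Architecture Briefing: ends Aug 12 23:30 at or before Budget Huddle starts Aug 13 13:00 → clear.
Planning Debrief: ends Aug 12 23:30 at or before Budget Huddle starts Aug 13 13:00 → clear.
Design Review: ends Aug 12 23:30 at or before Budget Huddle starts Aug 13 13:00 → clear.
Onboarding Session: ends Aug 13 11:30 at or before Budget Huddle starts Aug 13 13:00 → clear.
Pricing Meeting: starts Aug 13 13:30 before Budget Huddle ends Aug 13 16:00, and ends Aug 13 19:00 after Budget Huddle starts Aug 13 13:00 → overlap.
Strategy Workshop: starts Aug 13 14:30 before Budget Huddle ends Aug 13 16:00, and ends Aug 13 20:00 after Budget Huddle starts Aug 13 13:00 → overlap.
Budget Huddle overlaps Pricing Meeting, Strategy Workshop.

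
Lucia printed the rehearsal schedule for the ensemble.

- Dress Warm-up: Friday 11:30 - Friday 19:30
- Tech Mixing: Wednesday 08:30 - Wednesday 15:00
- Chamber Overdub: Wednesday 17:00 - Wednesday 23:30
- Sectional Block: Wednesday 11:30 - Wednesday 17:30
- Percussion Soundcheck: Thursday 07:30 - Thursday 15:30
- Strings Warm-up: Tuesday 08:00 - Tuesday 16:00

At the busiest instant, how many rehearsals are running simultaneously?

Sort all start/end points and keep a running count:
Tuesday 08:00 start Strings Warm-up → 1
Tuesday 16:00 end Strings Warm-up → 0
Wednesday 08:30 start Tech Mixing → 1
Wednesday 11:30 start Sectional Block → 2
Wednesday 15:00 end Tech Mixing → 1
Wednesday 17:00 start Chamber Overdub → 2
Wednesday 17:30 end Sectional Block → 1
Wednesday 23:30 end Chamber Overdub → 0
Thursday 07:30 start Percussion Soundcheck → 1
Thursday 15:30 end Percussion Soundcheck → 0
Friday 11:30 start Dress Warm-up → 1
Friday 19:30 end Dress Warm-up → 0
Peak is 2, at Wednesday 11:30 (Sectional Block, Tech Mixing).

2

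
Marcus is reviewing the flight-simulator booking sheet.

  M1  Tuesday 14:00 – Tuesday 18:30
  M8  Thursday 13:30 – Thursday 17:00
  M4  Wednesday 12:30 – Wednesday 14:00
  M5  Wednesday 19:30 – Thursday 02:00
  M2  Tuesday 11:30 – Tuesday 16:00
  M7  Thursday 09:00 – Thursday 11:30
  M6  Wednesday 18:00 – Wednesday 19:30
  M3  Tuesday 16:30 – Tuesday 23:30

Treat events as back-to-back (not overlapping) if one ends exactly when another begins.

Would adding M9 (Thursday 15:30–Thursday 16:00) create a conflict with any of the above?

Yes — it overlaps M8

M2: ends Tuesday 16:00 at or before M9 starts Thursday 15:30 → clear.
M1: ends Tuesday 18:30 at or before M9 starts Thursday 15:30 → clear.
M3: ends Tuesday 23:30 at or before M9 starts Thursday 15:30 → clear.
M4: ends Wednesday 14:00 at or before M9 starts Thursday 15:30 → clear.
M6: ends Wednesday 19:30 at or before M9 starts Thursday 15:30 → clear.
M5: ends Thursday 02:00 at or before M9 starts Thursday 15:30 → clear.
M7: ends Thursday 11:30 at or before M9 starts Thursday 15:30 → clear.
M8: starts Thursday 13:30 before M9 ends Thursday 16:00, and ends Thursday 17:00 after M9 starts Thursday 15:30 → overlap.
M9 overlaps M8.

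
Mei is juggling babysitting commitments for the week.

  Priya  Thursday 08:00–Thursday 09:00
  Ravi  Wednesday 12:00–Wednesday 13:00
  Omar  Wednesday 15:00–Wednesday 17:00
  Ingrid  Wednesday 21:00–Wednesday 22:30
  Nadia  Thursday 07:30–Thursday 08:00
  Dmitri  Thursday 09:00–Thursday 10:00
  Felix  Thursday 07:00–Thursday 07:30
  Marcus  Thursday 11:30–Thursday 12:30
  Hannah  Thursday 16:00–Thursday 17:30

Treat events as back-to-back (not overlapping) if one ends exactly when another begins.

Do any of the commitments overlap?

Sorted by start: Ravi, Omar, Ingrid, Felix, Nadia, Priya, Dmitri, Marcus, Hannah.
Omar starts after Ravi ends, so nothing later overlaps Ravi either.
Ingrid starts after Omar ends, so nothing later overlaps Omar either.
Felix starts after Ingrid ends, so nothing later overlaps Ingrid either.
Nadia starts exactly when Felix ends (back-to-back, no overlap), so nothing later overlaps Felix either.
Priya starts exactly when Nadia ends (back-to-back, no overlap), so nothing later overlaps Nadia either.
Dmitri starts exactly when Priya ends (back-to-back, no overlap), so nothing later overlaps Priya either.
Marcus starts after Dmitri ends, so nothing later overlaps Dmitri either.
Hannah starts after Marcus ends.
Every pair is clear; the schedule has no overlaps.

No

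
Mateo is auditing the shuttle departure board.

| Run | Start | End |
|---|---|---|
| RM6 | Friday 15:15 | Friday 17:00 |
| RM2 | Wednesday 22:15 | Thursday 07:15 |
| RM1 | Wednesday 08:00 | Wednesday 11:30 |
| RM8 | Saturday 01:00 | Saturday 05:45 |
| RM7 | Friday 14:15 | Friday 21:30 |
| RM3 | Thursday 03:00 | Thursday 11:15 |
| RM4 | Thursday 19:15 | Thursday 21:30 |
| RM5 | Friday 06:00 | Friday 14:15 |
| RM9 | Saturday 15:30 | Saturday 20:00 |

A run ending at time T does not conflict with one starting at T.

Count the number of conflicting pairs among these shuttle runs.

2

Sorted by start: RM1, RM2, RM3, RM4, RM5, RM7, RM6, RM8, RM9.
RM2 starts after RM1 ends — done with RM1.
RM3 starts before RM2 ends → RM2 and RM3 overlap.
RM4 starts after RM2 ends — done with RM2.
RM4 starts after RM3 ends — done with RM3.
RM5 starts after RM4 ends — done with RM4.
RM7 starts exactly when RM5 ends (back-to-back, no overlap) — done with RM5.
RM6 starts before RM7 ends → RM7 and RM6 overlap.
RM8 starts after RM7 ends — done with RM7.
RM8 starts after RM6 ends — done with RM6.
RM9 starts after RM8 ends.
Overlapping pairs: RM2 & RM3, RM6 & RM7 — 2 in total.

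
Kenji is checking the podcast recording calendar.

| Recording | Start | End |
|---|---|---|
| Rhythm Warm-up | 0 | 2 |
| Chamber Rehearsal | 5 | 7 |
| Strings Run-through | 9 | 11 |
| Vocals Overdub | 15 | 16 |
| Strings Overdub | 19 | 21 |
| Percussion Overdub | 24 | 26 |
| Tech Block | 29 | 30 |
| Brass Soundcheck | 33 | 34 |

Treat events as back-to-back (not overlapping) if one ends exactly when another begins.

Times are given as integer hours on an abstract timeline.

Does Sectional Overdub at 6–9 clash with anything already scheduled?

Yes — it overlaps Chamber Rehearsal

Rhythm Warm-up: ends 2 at or before Sectional Overdub starts 6 → clear.
Chamber Rehearsal: starts 5 before Sectional Overdub ends 9, and ends 7 after Sectional Overdub starts 6 → overlap.
Strings Run-through: starts 9 at or after Sectional Overdub ends 9 → clear.
Vocals Overdub: starts 15 at or after Sectional Overdub ends 9 → clear.
Strings Overdub: starts 19 at or after Sectional Overdub ends 9 → clear.
Percussion Overdub: starts 24 at or after Sectional Overdub ends 9 → clear.
Tech Block: starts 29 at or after Sectional Overdub ends 9 → clear.
Brass Soundcheck: starts 33 at or after Sectional Overdub ends 9 → clear.
Sectional Overdub overlaps Chamber Rehearsal.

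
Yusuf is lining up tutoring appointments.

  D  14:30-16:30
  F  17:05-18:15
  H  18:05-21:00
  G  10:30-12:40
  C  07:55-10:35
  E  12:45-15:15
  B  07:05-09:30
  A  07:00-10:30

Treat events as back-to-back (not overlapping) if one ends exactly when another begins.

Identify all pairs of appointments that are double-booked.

A & B, A & C, B & C, C & G, D & E, F & H

Two intervals overlap when each starts before the other ends.
Sorted by start: A, B, C, G, E, D, F, H.
B starts before A ends → A and B overlap.
C starts before A ends → A and C overlap.
G starts exactly when A ends (back-to-back, no overlap) — done with A.
C starts before B ends → B and C overlap.
G starts after B ends — done with B.
G starts before C ends → C and G overlap.
E starts after C ends — done with C.
E starts after G ends — done with G.
D starts before E ends → E and D overlap.
F starts after E ends — done with E.
F starts after D ends — done with D.
H starts before F ends → F and H overlap.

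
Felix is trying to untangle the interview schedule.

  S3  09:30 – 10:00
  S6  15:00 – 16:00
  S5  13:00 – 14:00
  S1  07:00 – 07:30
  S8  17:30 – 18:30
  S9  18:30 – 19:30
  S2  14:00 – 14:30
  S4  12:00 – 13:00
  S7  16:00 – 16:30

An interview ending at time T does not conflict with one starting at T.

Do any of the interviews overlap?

Two intervals overlap when each starts before the other ends.
Sorted by start: S1, S3, S4, S5, S2, S6, S7, S8, S9.
S3 starts after S1 ends, so S1 has no further overlaps.
S4 starts after S3 ends, so S3 has no further overlaps.
S5 starts exactly when S4 ends (back-to-back, no overlap), so S4 has no further overlaps.
S2 starts exactly when S5 ends (back-to-back, no overlap), so S5 has no further overlaps.
S6 starts after S2 ends, so S2 has no further overlaps.
S7 starts exactly when S6 ends (back-to-back, no overlap), so S6 has no further overlaps.
S8 starts after S7 ends, so S7 has no further overlaps.
S9 starts exactly when S8 ends (back-to-back, no overlap).
Every pair is clear; the schedule has no overlaps.

No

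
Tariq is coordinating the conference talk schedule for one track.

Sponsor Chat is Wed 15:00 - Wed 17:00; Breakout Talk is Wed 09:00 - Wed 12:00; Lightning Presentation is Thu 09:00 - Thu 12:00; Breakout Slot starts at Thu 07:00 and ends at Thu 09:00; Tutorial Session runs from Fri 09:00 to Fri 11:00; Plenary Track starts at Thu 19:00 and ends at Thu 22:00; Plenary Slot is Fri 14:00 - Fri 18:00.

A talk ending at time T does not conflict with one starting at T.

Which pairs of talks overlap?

no conflicts

Sorted by start: Breakout Talk, Sponsor Chat, Breakout Slot, Lightning Presentation, Plenary Track, Tutorial Session, Plenary Slot.
Sponsor Chat starts after Breakout Talk ends, so nothing later overlaps Breakout Talk either.
Breakout Slot starts after Sponsor Chat ends, so nothing later overlaps Sponsor Chat either.
Lightning Presentation starts exactly when Breakout Slot ends (back-to-back, no overlap), so nothing later overlaps Breakout Slot either.
Plenary Track starts after Lightning Presentation ends, so nothing later overlaps Lightning Presentation either.
Tutorial Session starts after Plenary Track ends, so nothing later overlaps Plenary Track either.
Plenary Slot starts after Tutorial Session ends.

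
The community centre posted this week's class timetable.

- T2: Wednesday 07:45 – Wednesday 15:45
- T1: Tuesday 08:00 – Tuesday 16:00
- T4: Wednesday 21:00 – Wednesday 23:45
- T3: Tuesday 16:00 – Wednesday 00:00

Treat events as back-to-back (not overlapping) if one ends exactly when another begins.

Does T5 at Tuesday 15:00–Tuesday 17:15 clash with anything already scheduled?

Yes — it overlaps T1, T3

T1: starts Tuesday 08:00 before T5 ends Tuesday 17:15, and ends Tuesday 16:00 after T5 starts Tuesday 15:00 → overlap.
T3: starts Tuesday 16:00 before T5 ends Tuesday 17:15, and ends Wednesday 00:00 after T5 starts Tuesday 15:00 → overlap.
T2: starts Wednesday 07:45 at or after T5 ends Tuesday 17:15 → clear.
T4: starts Wednesday 21:00 at or after T5 ends Tuesday 17:15 → clear.
T5 overlaps T1, T3.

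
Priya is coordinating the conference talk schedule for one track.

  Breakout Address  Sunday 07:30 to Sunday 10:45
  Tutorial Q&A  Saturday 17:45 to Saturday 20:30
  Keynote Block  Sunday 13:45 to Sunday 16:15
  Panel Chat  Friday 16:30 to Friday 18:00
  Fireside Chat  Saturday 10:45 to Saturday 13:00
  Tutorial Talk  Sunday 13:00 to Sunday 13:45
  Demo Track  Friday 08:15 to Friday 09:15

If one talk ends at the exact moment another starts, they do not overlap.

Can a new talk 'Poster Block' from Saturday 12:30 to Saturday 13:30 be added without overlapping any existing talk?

Demo Track: ends Friday 09:15 at or before Poster Block starts Saturday 12:30 → clear.
Panel Chat: ends Friday 18:00 at or before Poster Block starts Saturday 12:30 → clear.
Fireside Chat: starts Saturday 10:45 before Poster Block ends Saturday 13:30, and ends Saturday 13:00 after Poster Block starts Saturday 12:30 → overlap.
Tutorial Q&A: starts Saturday 17:45 at or after Poster Block ends Saturday 13:30 → clear.
Breakout Address: starts Sunday 07:30 at or after Poster Block ends Saturday 13:30 → clear.
Tutorial Talk: starts Sunday 13:00 at or after Poster Block ends Saturday 13:30 → clear.
Keynote Block: starts Sunday 13:45 at or after Poster Block ends Saturday 13:30 → clear.
Poster Block overlaps Fireside Chat.

No — it overlaps Fireside Chat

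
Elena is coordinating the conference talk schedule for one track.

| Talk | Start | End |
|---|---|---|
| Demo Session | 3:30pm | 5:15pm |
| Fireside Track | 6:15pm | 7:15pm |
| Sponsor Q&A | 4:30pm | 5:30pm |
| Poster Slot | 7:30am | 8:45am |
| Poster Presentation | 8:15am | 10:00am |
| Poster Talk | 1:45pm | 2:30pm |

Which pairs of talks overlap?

Two intervals overlap when each starts before the other ends.
Sorted by start: Poster Slot, Poster Presentation, Poster Talk, Demo Session, Sponsor Q&A, Fireside Track.
Poster Presentation starts before Poster Slot ends → Poster Slot and Poster Presentation overlap.
Poster Talk starts after Poster Slot ends — done with Poster Slot.
Poster Talk starts after Poster Presentation ends — done with Poster Presentation.
Demo Session starts after Poster Talk ends — done with Poster Talk.
Sponsor Q&A starts before Demo Session ends → Demo Session and Sponsor Q&A overlap.
Fireside Track starts after Demo Session ends.
Fireside Track starts after Sponsor Q&A ends.

Demo Session & Sponsor Q&A, Poster Presentation & Poster Slot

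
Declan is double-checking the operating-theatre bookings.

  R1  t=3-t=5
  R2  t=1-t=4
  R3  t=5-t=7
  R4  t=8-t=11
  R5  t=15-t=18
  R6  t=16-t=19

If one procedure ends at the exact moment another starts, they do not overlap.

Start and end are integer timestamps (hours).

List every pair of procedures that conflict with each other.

Check each pair: they overlap iff neither finishes before the other starts.
Sorted by start: R2, R1, R3, R4, R5, R6.
R1 starts before R2 ends → R2 and R1 overlap.
R3 starts after R2 ends, so R2 has no further overlaps.
R3 starts exactly when R1 ends (back-to-back, no overlap), so R1 has no further overlaps.
R4 starts after R3 ends, so R3 has no further overlaps.
R5 starts after R4 ends, so R4 has no further overlaps.
R6 starts before R5 ends → R5 and R6 overlap.

R1 & R2, R5 & R6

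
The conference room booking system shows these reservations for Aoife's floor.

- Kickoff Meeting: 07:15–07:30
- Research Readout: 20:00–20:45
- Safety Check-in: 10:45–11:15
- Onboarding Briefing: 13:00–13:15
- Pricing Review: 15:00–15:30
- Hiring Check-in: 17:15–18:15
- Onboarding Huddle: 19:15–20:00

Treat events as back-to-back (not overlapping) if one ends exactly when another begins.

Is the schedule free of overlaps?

Yes

Sorted by start: Kickoff Meeting, Safety Check-in, Onboarding Briefing, Pricing Review, Hiring Check-in, Onboarding Huddle, Research Readout.
Safety Check-in starts after Kickoff Meeting ends, so nothing later overlaps Kickoff Meeting either.
Onboarding Briefing starts after Safety Check-in ends, so nothing later overlaps Safety Check-in either.
Pricing Review starts after Onboarding Briefing ends, so nothing later overlaps Onboarding Briefing either.
Hiring Check-in starts after Pricing Review ends, so nothing later overlaps Pricing Review either.
Onboarding Huddle starts after Hiring Check-in ends, so nothing later overlaps Hiring Check-in either.
Research Readout starts exactly when Onboarding Huddle ends (back-to-back, no overlap).
Every pair is clear; the schedule has no overlaps.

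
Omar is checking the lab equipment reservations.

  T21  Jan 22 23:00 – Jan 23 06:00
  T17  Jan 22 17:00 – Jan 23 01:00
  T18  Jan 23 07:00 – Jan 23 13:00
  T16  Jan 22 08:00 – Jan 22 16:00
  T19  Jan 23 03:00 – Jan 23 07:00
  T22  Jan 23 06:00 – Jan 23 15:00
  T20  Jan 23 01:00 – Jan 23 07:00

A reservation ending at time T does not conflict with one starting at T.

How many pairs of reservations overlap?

Sorted by start: T16, T17, T21, T20, T19, T22, T18.
T17 starts after T16 ends; T16 is clear from here.
T21 starts before T17 ends → T17 and T21 overlap.
T20 starts exactly when T17 ends (back-to-back, no overlap); T17 is clear from here.
T20 starts before T21 ends → T21 and T20 overlap.
T19 starts before T21 ends → T21 and T19 overlap.
T22 starts exactly when T21 ends (back-to-back, no overlap); T21 is clear from here.
T19 starts before T20 ends → T20 and T19 overlap.
T22 starts before T20 ends → T20 and T22 overlap.
T18 starts exactly when T20 ends (back-to-back, no overlap).
T22 starts before T19 ends → T19 and T22 overlap.
T18 starts exactly when T19 ends (back-to-back, no overlap).
T18 starts before T22 ends → T22 and T18 overlap.
Overlapping pairs: T17 & T21, T18 & T22, T19 & T20, T19 & T21, T19 & T22, T20 & T21, T20 & T22 — 7 in total.

7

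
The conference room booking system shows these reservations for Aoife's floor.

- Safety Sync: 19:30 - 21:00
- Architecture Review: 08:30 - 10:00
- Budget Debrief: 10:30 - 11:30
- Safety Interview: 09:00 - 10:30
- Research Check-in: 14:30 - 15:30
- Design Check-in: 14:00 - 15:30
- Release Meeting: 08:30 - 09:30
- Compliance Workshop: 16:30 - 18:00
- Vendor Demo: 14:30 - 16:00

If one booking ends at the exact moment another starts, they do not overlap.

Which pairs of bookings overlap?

Architecture Review & Release Meeting, Architecture Review & Safety Interview, Design Check-in & Research Check-in, Design Check-in & Vendor Demo, Release Meeting & Safety Interview, Research Check-in & Vendor Demo

Sorted by start: Architecture Review, Release Meeting, Safety Interview, Budget Debrief, Design Check-in, Research Check-in, Vendor Demo, Compliance Workshop, Safety Sync.
Release Meeting starts before Architecture Review ends → Architecture Review and Release Meeting overlap.
Safety Interview starts before Architecture Review ends → Architecture Review and Safety Interview overlap.
Budget Debrief starts after Architecture Review ends, so Architecture Review has no further overlaps.
Safety Interview starts before Release Meeting ends → Release Meeting and Safety Interview overlap.
Budget Debrief starts after Release Meeting ends, so Release Meeting has no further overlaps.
Budget Debrief starts exactly when Safety Interview ends (back-to-back, no overlap), so Safety Interview has no further overlaps.
Design Check-in starts after Budget Debrief ends, so Budget Debrief has no further overlaps.
Research Check-in starts before Design Check-in ends → Design Check-in and Research Check-in overlap.
Vendor Demo starts before Design Check-in ends → Design Check-in and Vendor Demo overlap.
Compliance Workshop starts after Design Check-in ends, so Design Check-in has no further overlaps.
Vendor Demo starts before Research Check-in ends → Research Check-in and Vendor Demo overlap.
Compliance Workshop starts after Research Check-in ends, so Research Check-in has no further overlaps.
Compliance Workshop starts after Vendor Demo ends, so Vendor Demo has no further overlaps.
Safety Sync starts after Compliance Workshop ends.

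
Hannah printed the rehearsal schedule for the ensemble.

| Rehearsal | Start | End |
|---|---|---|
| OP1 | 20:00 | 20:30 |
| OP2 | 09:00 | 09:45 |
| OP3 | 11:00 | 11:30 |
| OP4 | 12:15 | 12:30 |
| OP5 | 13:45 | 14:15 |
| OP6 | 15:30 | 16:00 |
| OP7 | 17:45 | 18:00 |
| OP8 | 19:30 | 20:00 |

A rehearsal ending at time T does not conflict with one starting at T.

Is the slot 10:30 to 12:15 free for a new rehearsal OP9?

OP2: ends 09:45 at or before OP9 starts 10:30 → clear.
OP3: starts 11:00 before OP9 ends 12:15, and ends 11:30 after OP9 starts 10:30 → overlap.
OP4: starts 12:15 at or after OP9 ends 12:15 → clear.
OP5: starts 13:45 at or after OP9 ends 12:15 → clear.
OP6: starts 15:30 at or after OP9 ends 12:15 → clear.
OP7: starts 17:45 at or after OP9 ends 12:15 → clear.
OP8: starts 19:30 at or after OP9 ends 12:15 → clear.
OP1: starts 20:00 at or after OP9 ends 12:15 → clear.
OP9 overlaps OP3.

No — it overlaps OP3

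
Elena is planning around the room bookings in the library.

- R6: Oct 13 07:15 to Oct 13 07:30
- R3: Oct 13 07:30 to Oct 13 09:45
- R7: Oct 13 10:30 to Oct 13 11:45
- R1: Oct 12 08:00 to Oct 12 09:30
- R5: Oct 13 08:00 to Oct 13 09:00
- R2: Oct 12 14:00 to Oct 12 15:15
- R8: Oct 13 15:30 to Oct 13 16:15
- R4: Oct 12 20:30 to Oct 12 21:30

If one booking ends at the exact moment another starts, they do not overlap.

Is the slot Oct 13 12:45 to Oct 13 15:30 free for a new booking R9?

Yes — the slot is free

R1: ends Oct 12 09:30 at or before R9 starts Oct 13 12:45 → clear.
R2: ends Oct 12 15:15 at or before R9 starts Oct 13 12:45 → clear.
R4: ends Oct 12 21:30 at or before R9 starts Oct 13 12:45 → clear.
R6: ends Oct 13 07:30 at or before R9 starts Oct 13 12:45 → clear.
R3: ends Oct 13 09:45 at or before R9 starts Oct 13 12:45 → clear.
R5: ends Oct 13 09:00 at or before R9 starts Oct 13 12:45 → clear.
R7: ends Oct 13 11:45 at or before R9 starts Oct 13 12:45 → clear.
R8: starts Oct 13 15:30 at or after R9 ends Oct 13 15:30 → clear.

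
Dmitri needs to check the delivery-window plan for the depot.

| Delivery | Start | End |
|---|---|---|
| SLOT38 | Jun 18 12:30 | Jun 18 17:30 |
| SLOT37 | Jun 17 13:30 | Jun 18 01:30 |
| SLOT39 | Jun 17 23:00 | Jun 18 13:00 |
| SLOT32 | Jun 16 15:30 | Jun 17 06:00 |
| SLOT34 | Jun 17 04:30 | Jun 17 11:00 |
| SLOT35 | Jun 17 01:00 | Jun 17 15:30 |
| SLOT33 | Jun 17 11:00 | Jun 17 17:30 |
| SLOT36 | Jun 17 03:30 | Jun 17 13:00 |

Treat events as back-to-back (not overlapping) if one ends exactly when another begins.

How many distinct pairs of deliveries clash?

Sorted by start: SLOT32, SLOT35, SLOT36, SLOT34, SLOT33, SLOT37, SLOT39, SLOT38.
SLOT35 starts before SLOT32 ends → SLOT32 and SLOT35 overlap.
SLOT36 starts before SLOT32 ends → SLOT32 and SLOT36 overlap.
SLOT34 starts before SLOT32 ends → SLOT32 and SLOT34 overlap.
SLOT33 starts after SLOT32 ends, so nothing later overlaps SLOT32 either.
SLOT36 starts before SLOT35 ends → SLOT35 and SLOT36 overlap.
SLOT34 starts before SLOT35 ends → SLOT35 and SLOT34 overlap.
SLOT33 starts before SLOT35 ends → SLOT35 and SLOT33 overlap.
SLOT37 starts before SLOT35 ends → SLOT35 and SLOT37 overlap.
SLOT39 starts after SLOT35 ends, so nothing later overlaps SLOT35 either.
SLOT34 starts before SLOT36 ends → SLOT36 and SLOT34 overlap.
SLOT33 starts before SLOT36 ends → SLOT36 and SLOT33 overlap.
SLOT37 starts after SLOT36 ends, so nothing later overlaps SLOT36 either.
SLOT33 starts exactly when SLOT34 ends (back-to-back, no overlap), so nothing later overlaps SLOT34 either.
SLOT37 starts before SLOT33 ends → SLOT33 and SLOT37 overlap.
SLOT39 starts after SLOT33 ends, so nothing later overlaps SLOT33 either.
SLOT39 starts before SLOT37 ends → SLOT37 and SLOT39 overlap.
SLOT38 starts after SLOT37 ends.
SLOT38 starts before SLOT39 ends → SLOT39 and SLOT38 overlap.
Overlapping pairs: SLOT32 & SLOT34, SLOT32 & SLOT35, SLOT32 & SLOT36, SLOT33 & SLOT35, SLOT33 & SLOT36, SLOT33 & SLOT37, SLOT34 & SLOT35, SLOT34 & SLOT36, SLOT35 & SLOT36, SLOT35 & SLOT37, SLOT37 & SLOT39, SLOT38 & SLOT39 — 12 in total.

12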